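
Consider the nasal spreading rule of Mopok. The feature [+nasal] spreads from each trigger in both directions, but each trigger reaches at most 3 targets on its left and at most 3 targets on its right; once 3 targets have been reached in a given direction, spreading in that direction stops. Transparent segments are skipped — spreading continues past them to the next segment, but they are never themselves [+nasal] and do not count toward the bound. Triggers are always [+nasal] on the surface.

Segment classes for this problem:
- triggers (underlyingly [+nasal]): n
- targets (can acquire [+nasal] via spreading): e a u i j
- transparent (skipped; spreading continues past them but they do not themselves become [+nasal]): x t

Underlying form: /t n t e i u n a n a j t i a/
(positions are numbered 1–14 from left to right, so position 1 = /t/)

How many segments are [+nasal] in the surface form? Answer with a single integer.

From /n/ at 2 rightward: 3 /t/ transparent; 4 /e/ → [+nasal]; 5 /i/ → [+nasal]; 6 /u/ → [+nasal]; bound reached.
From /n/ at 2 leftward: 1 /t/ transparent; word edge.
From /n/ at 7 rightward: 8 /a/ → [+nasal]; 9 /n/ is itself a trigger — this domain ends here.
From /n/ at 7 leftward: 6 /u/ → [+nasal]; 5 /i/ → [+nasal]; 4 /e/ → [+nasal]; bound reached.
From /n/ at 9 rightward: 10 /a/ → [+nasal]; 11 /j/ → [+nasal]; 12 /t/ transparent; 13 /i/ → [+nasal]; bound reached.
From /n/ at 9 leftward: 8 /a/ → [+nasal]; 7 /n/ is itself a trigger — this domain ends here.
Target with no active source: position 14 stays [-nasal].
[+nasal] positions on the surface: 2 4 5 6 7 8 9 10 11 13.

10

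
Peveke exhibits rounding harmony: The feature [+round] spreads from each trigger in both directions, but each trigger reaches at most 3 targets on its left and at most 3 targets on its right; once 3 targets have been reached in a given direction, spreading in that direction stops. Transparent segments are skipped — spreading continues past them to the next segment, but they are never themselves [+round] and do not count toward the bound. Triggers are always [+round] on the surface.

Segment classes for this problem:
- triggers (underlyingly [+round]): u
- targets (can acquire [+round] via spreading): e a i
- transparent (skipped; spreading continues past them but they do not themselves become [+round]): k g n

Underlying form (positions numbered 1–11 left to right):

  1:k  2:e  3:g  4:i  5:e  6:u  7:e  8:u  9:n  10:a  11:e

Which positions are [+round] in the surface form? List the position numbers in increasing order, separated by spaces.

From /u/ at 6 rightward: 7 /e/ → [+round]; 8 /u/ is itself a trigger — this domain ends here.
From /u/ at 6 leftward: 5 /e/ → [+round]; 4 /i/ → [+round]; 3 /g/ transparent; 2 /e/ → [+round]; bound reached.
From /u/ at 8 rightward: 9 /n/ transparent; 10 /a/ → [+round]; 11 /e/ → [+round]; word edge.
From /u/ at 8 leftward: 7 /e/ → [+round]; 6 /u/ is itself a trigger — this domain ends here.

2 4 5 6 7 8 10 11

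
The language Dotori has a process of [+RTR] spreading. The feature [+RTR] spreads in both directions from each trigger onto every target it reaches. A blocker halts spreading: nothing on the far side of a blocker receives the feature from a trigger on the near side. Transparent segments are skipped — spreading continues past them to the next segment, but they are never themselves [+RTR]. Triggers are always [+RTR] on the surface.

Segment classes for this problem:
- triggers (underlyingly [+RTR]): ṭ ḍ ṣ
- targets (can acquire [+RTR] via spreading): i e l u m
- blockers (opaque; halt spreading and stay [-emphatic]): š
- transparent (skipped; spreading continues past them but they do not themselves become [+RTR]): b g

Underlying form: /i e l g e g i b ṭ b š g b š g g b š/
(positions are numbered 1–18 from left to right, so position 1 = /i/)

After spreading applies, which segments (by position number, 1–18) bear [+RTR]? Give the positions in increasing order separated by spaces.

From /ṭ/ at 9 rightward: 10 /b/ transparent; 11 /š/ blocks.
From /ṭ/ at 9 leftward: 8 /b/ transparent; 7 /i/ → [+RTR]; 6 /g/ transparent; 5 /e/ → [+RTR]; 4 /g/ transparent; 3 /l/ → [+RTR]; 2 /e/ → [+RTR]; 1 /i/ → [+RTR]; word edge.

1 2 3 5 7 9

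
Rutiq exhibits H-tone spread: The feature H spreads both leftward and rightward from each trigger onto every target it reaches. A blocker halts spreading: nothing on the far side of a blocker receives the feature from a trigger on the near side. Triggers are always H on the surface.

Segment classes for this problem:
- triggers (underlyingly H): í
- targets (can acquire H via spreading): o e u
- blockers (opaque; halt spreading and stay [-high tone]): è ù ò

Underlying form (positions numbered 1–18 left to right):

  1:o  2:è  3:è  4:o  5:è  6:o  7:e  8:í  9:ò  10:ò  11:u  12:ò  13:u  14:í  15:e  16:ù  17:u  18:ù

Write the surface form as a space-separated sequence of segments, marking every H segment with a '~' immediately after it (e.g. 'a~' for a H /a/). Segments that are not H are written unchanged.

From /í/ at 8 rightward: 9 /ò/ blocks.
From /í/ at 8 leftward: 7 /e/ → H; 6 /o/ → H; 5 /è/ blocks.
From /í/ at 14 rightward: 15 /e/ → H; 16 /ù/ blocks.
From /í/ at 14 leftward: 13 /u/ → H; 12 /ò/ blocks.
Targets with no active source: positions 1 4 11 17 stay [-high tone].
H positions on the surface: 6 7 8 13 14 15.

o è è o è o~ e~ í~ ò ò u ò u~ í~ e~ ù u ù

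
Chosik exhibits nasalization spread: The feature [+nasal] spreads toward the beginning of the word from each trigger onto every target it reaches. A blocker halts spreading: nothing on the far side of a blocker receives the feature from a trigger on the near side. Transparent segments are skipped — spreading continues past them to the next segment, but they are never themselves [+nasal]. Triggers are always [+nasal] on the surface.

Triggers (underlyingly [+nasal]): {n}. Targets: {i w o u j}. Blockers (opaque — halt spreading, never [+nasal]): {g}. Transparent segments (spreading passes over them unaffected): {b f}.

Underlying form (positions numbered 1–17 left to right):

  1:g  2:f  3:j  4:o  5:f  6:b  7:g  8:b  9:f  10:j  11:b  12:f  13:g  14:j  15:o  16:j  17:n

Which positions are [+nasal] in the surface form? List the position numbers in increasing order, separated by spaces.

14 15 16 17

From /n/ at 17 leftward: 16 /j/ → [+nasal]; 15 /o/ → [+nasal]; 14 /j/ → [+nasal]; 13 /g/ blocks.
Targets with no active source: positions 3 4 10 stay [-nasal].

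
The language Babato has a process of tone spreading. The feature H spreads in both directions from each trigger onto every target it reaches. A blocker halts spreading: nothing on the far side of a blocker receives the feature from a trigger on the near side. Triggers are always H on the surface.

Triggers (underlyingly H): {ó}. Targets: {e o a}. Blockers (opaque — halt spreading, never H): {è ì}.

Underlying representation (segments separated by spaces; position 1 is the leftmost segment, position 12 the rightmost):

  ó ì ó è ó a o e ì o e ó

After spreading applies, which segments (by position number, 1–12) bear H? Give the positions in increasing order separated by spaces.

From /ó/ at 1 rightward: 2 /ì/ blocks.
From /ó/ at 1 leftward: word edge.
From /ó/ at 3 rightward: 4 /è/ blocks.
From /ó/ at 3 leftward: 2 /ì/ blocks.
From /ó/ at 5 rightward: 6 /a/ → H; 7 /o/ → H; 8 /e/ → H; 9 /ì/ blocks.
From /ó/ at 5 leftward: 4 /è/ blocks.
From /ó/ at 12 rightward: word edge.
From /ó/ at 12 leftward: 11 /e/ → H; 10 /o/ → H; 9 /ì/ blocks.

1 3 5 6 7 8 10 11 12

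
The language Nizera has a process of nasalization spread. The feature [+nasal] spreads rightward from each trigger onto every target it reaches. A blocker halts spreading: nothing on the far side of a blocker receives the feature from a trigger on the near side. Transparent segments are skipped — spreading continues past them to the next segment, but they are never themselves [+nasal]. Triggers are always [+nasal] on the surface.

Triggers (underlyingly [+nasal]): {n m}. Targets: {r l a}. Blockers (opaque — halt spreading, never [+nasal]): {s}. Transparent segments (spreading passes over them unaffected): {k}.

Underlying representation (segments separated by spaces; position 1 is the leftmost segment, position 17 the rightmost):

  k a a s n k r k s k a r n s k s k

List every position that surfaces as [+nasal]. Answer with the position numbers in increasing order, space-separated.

5 7 13

From /n/ at 5 rightward: 6 /k/ transparent; 7 /r/ → [+nasal]; 8 /k/ transparent; 9 /s/ blocks.
From /n/ at 13 rightward: 14 /s/ blocks.
Targets with no active source: positions 2 3 11 12 stay [-nasal].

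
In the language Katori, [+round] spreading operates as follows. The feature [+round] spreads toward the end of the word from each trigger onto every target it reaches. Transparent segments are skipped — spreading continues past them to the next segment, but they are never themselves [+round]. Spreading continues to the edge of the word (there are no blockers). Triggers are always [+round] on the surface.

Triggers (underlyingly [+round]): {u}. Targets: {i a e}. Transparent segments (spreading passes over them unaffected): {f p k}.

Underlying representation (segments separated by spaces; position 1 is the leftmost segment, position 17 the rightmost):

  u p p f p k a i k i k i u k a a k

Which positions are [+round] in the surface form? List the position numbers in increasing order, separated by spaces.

From /u/ at 1 rightward: 2 /p/ transparent; 3 /p/ transparent; 4 /f/ transparent; 5 /p/ transparent; 6 /k/ transparent; 7 /a/ → [+round]; 8 /i/ → [+round]; 9 /k/ transparent; 10 /i/ → [+round]; 11 /k/ transparent; 12 /i/ → [+round]; 13 /u/ is itself a trigger — this domain ends here.
From /u/ at 13 rightward: 14 /k/ transparent; 15 /a/ → [+round]; 16 /a/ → [+round]; 17 /k/ transparent; word edge.

1 7 8 10 12 13 15 16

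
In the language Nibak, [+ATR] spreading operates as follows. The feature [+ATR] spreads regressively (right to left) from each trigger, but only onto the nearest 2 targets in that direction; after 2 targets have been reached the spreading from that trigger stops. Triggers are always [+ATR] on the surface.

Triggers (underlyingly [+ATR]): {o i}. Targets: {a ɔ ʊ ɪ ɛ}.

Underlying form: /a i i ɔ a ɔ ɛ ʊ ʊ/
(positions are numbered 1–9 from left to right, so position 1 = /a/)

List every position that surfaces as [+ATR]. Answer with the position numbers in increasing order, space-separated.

From /i/ at 2 leftward: 1 /a/ → [+ATR]; word edge.
From /i/ at 3 leftward: 2 /i/ is itself a trigger — this domain ends here.
Targets with no active source: positions 4 5 6 7 8 9 stay [-ATR].

1 2 3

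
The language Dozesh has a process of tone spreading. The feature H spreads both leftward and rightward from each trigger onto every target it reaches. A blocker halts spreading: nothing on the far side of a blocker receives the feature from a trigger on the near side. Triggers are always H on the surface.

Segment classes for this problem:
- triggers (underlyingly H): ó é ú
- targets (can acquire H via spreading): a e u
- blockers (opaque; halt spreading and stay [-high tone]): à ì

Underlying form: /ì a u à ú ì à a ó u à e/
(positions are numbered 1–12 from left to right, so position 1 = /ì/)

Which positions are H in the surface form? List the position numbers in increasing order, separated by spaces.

From /ú/ at 5 rightward: 6 /ì/ blocks.
From /ú/ at 5 leftward: 4 /à/ blocks.
From /ó/ at 9 rightward: 10 /u/ → H; 11 /à/ blocks.
From /ó/ at 9 leftward: 8 /a/ → H; 7 /à/ blocks.
Targets with no active source: positions 2 3 12 stay [-high tone].

5 8 9 10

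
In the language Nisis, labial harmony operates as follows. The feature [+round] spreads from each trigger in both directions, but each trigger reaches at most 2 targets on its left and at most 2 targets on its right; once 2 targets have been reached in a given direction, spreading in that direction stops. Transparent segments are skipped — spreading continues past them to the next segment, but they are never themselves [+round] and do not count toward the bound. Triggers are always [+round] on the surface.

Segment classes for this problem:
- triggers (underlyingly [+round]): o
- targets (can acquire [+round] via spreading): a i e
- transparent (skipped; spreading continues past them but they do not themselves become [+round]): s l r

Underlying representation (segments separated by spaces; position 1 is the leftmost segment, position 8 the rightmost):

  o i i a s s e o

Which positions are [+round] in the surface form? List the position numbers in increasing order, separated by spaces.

From /o/ at 1 rightward: 2 /i/ → [+round]; 3 /i/ → [+round]; bound reached.
From /o/ at 1 leftward: word edge.
From /o/ at 8 rightward: word edge.
From /o/ at 8 leftward: 7 /e/ → [+round]; 6 /s/ transparent; 5 /s/ transparent; 4 /a/ → [+round]; bound reached.

1 2 3 4 7 8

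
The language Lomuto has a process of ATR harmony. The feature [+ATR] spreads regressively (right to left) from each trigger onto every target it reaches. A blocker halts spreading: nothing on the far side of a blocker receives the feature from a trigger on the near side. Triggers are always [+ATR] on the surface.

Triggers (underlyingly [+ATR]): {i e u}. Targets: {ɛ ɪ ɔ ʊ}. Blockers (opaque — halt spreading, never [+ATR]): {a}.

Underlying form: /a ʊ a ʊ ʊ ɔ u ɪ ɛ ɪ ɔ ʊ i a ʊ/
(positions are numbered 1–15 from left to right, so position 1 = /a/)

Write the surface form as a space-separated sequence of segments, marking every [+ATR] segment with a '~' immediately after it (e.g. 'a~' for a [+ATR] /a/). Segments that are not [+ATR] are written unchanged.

a ʊ a ʊ~ ʊ~ ɔ~ u~ ɪ~ ɛ~ ɪ~ ɔ~ ʊ~ i~ a ʊ

From /u/ at 7 leftward: 6 /ɔ/ → [+ATR]; 5 /ʊ/ → [+ATR]; 4 /ʊ/ → [+ATR]; 3 /a/ blocks.
From /i/ at 13 leftward: 12 /ʊ/ → [+ATR]; 11 /ɔ/ → [+ATR]; 10 /ɪ/ → [+ATR]; 9 /ɛ/ → [+ATR]; 8 /ɪ/ → [+ATR]; 7 /u/ is itself a trigger — this domain ends here.
Targets with no active source: positions 2 15 stay [-ATR].
[+ATR] positions on the surface: 4 5 6 7 8 9 10 11 12 13.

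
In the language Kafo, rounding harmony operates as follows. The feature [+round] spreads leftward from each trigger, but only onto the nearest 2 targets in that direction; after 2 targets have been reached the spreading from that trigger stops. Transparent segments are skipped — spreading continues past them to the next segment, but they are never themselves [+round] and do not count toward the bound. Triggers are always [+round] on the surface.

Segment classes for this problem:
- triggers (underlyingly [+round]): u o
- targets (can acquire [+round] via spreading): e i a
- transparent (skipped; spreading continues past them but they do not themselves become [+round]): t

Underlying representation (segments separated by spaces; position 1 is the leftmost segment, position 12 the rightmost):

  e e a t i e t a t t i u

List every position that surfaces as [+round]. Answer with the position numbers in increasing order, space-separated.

From /u/ at 12 leftward: 11 /i/ → [+round]; 10 /t/ transparent; 9 /t/ transparent; 8 /a/ → [+round]; bound reached.
Targets with no active source: positions 1 2 3 5 6 stay [-round].

8 11 12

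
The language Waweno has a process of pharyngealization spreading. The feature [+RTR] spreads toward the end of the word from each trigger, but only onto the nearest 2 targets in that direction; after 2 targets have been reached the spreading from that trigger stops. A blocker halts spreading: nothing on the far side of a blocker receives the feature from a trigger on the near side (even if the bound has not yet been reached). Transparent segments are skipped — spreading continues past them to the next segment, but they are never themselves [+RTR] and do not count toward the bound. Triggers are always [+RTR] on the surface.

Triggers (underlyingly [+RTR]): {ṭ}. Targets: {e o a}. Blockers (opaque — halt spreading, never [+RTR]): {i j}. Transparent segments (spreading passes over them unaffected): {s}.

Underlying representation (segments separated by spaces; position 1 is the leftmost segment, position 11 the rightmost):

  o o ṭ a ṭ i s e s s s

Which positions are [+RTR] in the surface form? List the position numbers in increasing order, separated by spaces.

From /ṭ/ at 3 rightward: 4 /a/ → [+RTR]; 5 /ṭ/ is itself a trigger — this domain ends here.
From /ṭ/ at 5 rightward: 6 /i/ blocks.
Targets with no active source: positions 1 2 8 stay [-emphatic].

3 4 5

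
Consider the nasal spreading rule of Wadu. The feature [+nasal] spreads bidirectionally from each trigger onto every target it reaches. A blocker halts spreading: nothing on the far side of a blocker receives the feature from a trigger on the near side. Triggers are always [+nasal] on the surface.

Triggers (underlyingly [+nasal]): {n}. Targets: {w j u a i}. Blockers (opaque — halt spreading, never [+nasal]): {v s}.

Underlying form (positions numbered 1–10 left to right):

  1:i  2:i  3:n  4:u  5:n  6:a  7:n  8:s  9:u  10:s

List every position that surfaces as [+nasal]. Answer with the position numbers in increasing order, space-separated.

From /n/ at 3 rightward: 4 /u/ → [+nasal]; 5 /n/ is itself a trigger — this domain ends here.
From /n/ at 3 leftward: 2 /i/ → [+nasal]; 1 /i/ → [+nasal]; word edge.
From /n/ at 5 rightward: 6 /a/ → [+nasal]; 7 /n/ is itself a trigger — this domain ends here.
From /n/ at 5 leftward: 4 /u/ → [+nasal]; 3 /n/ is itself a trigger — this domain ends here.
From /n/ at 7 rightward: 8 /s/ blocks.
From /n/ at 7 leftward: 6 /a/ → [+nasal]; 5 /n/ is itself a trigger — this domain ends here.
Target with no active source: position 9 stays [-nasal].

1 2 3 4 5 6 7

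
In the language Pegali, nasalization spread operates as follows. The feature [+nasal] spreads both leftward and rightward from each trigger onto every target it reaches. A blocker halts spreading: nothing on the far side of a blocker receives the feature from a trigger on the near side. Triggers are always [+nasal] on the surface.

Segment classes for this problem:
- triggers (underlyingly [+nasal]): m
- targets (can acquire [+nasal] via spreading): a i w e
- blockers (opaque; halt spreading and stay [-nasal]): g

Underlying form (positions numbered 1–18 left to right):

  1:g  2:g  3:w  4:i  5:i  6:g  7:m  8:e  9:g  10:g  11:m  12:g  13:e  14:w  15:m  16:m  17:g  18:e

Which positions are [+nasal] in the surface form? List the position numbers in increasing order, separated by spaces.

7 8 11 13 14 15 16

From /m/ at 7 rightward: 8 /e/ → [+nasal]; 9 /g/ blocks.
From /m/ at 7 leftward: 6 /g/ blocks.
From /m/ at 11 rightward: 12 /g/ blocks.
From /m/ at 11 leftward: 10 /g/ blocks.
From /m/ at 15 rightward: 16 /m/ is itself a trigger — this domain ends here.
From /m/ at 15 leftward: 14 /w/ → [+nasal]; 13 /e/ → [+nasal]; 12 /g/ blocks.
From /m/ at 16 rightward: 17 /g/ blocks.
From /m/ at 16 leftward: 15 /m/ is itself a trigger — this domain ends here.
Targets with no active source: positions 3 4 5 18 stay [-nasal].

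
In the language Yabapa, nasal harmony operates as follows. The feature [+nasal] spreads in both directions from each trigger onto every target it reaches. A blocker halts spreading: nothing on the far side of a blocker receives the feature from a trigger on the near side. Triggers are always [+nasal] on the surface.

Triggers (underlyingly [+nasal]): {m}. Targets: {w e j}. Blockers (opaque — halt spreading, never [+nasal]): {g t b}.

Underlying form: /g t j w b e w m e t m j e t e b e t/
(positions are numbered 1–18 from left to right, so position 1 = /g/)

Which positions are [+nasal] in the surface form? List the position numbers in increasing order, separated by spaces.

6 7 8 9 11 12 13

From /m/ at 8 rightward: 9 /e/ → [+nasal]; 10 /t/ blocks.
From /m/ at 8 leftward: 7 /w/ → [+nasal]; 6 /e/ → [+nasal]; 5 /b/ blocks.
From /m/ at 11 rightward: 12 /j/ → [+nasal]; 13 /e/ → [+nasal]; 14 /t/ blocks.
From /m/ at 11 leftward: 10 /t/ blocks.
Targets with no active source: positions 3 4 15 17 stay [-nasal].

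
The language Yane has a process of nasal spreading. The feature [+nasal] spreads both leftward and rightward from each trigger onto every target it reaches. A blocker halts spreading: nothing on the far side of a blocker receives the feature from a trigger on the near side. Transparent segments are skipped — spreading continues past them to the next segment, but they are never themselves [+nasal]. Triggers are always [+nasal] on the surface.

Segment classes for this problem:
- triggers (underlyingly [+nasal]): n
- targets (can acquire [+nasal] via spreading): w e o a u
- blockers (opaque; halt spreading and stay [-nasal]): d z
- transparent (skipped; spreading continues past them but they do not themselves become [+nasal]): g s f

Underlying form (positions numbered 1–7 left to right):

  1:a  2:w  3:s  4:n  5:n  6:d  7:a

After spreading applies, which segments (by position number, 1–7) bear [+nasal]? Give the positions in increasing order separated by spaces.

1 2 4 5

From /n/ at 4 rightward: 5 /n/ is itself a trigger — this domain ends here.
From /n/ at 4 leftward: 3 /s/ transparent; 2 /w/ → [+nasal]; 1 /a/ → [+nasal]; word edge.
From /n/ at 5 rightward: 6 /d/ blocks.
From /n/ at 5 leftward: 4 /n/ is itself a trigger — this domain ends here.
Target with no active source: position 7 stays [-nasal].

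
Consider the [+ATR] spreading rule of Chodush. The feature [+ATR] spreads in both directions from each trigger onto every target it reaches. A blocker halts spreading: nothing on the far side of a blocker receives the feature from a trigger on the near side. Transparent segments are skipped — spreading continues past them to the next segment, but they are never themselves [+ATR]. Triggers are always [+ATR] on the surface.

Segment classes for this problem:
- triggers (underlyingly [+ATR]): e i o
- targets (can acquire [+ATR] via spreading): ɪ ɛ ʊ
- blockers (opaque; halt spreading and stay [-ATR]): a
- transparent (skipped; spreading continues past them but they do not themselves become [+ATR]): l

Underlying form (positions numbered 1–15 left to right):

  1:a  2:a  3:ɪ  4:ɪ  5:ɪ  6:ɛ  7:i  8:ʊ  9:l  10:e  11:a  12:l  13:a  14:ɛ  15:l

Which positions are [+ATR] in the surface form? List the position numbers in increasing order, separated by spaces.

3 4 5 6 7 8 10

From /i/ at 7 rightward: 8 /ʊ/ → [+ATR]; 9 /l/ transparent; 10 /e/ is itself a trigger — this domain ends here.
From /i/ at 7 leftward: 6 /ɛ/ → [+ATR]; 5 /ɪ/ → [+ATR]; 4 /ɪ/ → [+ATR]; 3 /ɪ/ → [+ATR]; 2 /a/ blocks.
From /e/ at 10 rightward: 11 /a/ blocks.
From /e/ at 10 leftward: 9 /l/ transparent; 8 /ʊ/ → [+ATR]; 7 /i/ is itself a trigger — this domain ends here.
Target with no active source: position 14 stays [-ATR].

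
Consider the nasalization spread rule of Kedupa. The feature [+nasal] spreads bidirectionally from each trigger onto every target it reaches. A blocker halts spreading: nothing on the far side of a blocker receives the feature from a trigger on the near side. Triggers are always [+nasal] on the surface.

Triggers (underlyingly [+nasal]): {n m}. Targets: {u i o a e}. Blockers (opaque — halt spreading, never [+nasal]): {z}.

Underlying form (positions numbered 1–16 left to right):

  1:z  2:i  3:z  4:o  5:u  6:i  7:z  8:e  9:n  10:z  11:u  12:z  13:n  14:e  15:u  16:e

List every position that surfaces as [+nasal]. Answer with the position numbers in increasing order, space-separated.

8 9 13 14 15 16

From /n/ at 9 rightward: 10 /z/ blocks.
From /n/ at 9 leftward: 8 /e/ → [+nasal]; 7 /z/ blocks.
From /n/ at 13 rightward: 14 /e/ → [+nasal]; 15 /u/ → [+nasal]; 16 /e/ → [+nasal]; word edge.
From /n/ at 13 leftward: 12 /z/ blocks.
Targets with no active source: positions 2 4 5 6 11 stay [-nasal].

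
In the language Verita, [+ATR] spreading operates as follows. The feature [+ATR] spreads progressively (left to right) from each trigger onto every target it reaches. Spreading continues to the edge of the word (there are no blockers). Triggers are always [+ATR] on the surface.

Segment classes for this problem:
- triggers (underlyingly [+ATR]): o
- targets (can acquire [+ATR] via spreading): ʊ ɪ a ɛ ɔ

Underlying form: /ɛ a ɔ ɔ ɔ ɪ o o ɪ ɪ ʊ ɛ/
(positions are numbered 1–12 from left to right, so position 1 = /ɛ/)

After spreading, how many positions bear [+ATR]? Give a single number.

From /o/ at 7 rightward: 8 /o/ is itself a trigger — this domain ends here.
From /o/ at 8 rightward: 9 /ɪ/ → [+ATR]; 10 /ɪ/ → [+ATR]; 11 /ʊ/ → [+ATR]; 12 /ɛ/ → [+ATR]; word edge.
Targets with no active source: positions 1 2 3 4 5 6 stay [-ATR].
[+ATR] positions on the surface: 7 8 9 10 11 12.

6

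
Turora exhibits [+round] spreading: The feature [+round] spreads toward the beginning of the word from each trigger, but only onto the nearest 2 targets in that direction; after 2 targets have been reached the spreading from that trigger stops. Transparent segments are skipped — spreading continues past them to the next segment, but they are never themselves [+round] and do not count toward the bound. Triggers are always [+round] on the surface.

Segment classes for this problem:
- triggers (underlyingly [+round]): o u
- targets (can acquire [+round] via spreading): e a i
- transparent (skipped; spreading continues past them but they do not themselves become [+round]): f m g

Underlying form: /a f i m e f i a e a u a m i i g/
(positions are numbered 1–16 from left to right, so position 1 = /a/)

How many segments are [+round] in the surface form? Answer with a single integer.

3

From /u/ at 11 leftward: 10 /a/ → [+round]; 9 /e/ → [+round]; bound reached.
Targets with no active source: positions 1 3 5 7 8 12 14 15 stay [-round].
[+round] positions on the surface: 9 10 11.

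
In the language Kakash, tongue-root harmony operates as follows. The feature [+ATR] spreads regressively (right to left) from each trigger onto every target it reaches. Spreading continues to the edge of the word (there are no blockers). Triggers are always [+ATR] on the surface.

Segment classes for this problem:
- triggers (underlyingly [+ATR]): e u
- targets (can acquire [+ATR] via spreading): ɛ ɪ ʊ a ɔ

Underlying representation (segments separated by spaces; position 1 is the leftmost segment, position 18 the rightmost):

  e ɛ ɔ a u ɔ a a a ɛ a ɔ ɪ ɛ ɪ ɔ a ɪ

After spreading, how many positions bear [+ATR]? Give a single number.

5

From /e/ at 1 leftward: word edge.
From /u/ at 5 leftward: 4 /a/ → [+ATR]; 3 /ɔ/ → [+ATR]; 2 /ɛ/ → [+ATR]; 1 /e/ is itself a trigger — this domain ends here.
Targets with no active source: positions 6 7 8 9 10 11 12 13 14 15 16 17 18 stay [-ATR].
[+ATR] positions on the surface: 1 2 3 4 5.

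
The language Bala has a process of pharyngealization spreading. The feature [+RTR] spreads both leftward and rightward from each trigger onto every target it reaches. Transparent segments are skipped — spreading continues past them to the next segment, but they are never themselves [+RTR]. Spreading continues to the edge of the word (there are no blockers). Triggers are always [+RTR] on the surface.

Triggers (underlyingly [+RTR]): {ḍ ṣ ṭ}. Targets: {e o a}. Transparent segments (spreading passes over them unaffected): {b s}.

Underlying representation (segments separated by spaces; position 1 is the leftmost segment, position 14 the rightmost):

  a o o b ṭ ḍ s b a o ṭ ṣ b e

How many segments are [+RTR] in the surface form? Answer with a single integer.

10

From /ṭ/ at 5 rightward: 6 /ḍ/ is itself a trigger — this domain ends here.
From /ṭ/ at 5 leftward: 4 /b/ transparent; 3 /o/ → [+RTR]; 2 /o/ → [+RTR]; 1 /a/ → [+RTR]; word edge.
From /ḍ/ at 6 rightward: 7 /s/ transparent; 8 /b/ transparent; 9 /a/ → [+RTR]; 10 /o/ → [+RTR]; 11 /ṭ/ is itself a trigger — this domain ends here.
From /ḍ/ at 6 leftward: 5 /ṭ/ is itself a trigger — this domain ends here.
From /ṭ/ at 11 rightward: 12 /ṣ/ is itself a trigger — this domain ends here.
From /ṭ/ at 11 leftward: 10 /o/ → [+RTR]; 9 /a/ → [+RTR]; 8 /b/ transparent; 7 /s/ transparent; 6 /ḍ/ is itself a trigger — this domain ends here.
From /ṣ/ at 12 rightward: 13 /b/ transparent; 14 /e/ → [+RTR]; word edge.
From /ṣ/ at 12 leftward: 11 /ṭ/ is itself a trigger — this domain ends here.
[+RTR] positions on the surface: 1 2 3 5 6 9 10 11 12 14.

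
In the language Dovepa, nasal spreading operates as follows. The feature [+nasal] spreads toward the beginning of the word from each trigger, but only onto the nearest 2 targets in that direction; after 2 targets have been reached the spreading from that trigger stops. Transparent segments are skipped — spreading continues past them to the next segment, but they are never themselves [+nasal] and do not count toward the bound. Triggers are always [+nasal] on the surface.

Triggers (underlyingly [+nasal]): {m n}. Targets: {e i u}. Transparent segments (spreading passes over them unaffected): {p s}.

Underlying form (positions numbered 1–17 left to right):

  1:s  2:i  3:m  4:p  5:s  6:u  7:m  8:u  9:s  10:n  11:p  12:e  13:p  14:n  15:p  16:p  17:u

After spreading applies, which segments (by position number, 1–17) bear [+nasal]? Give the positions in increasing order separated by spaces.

2 3 6 7 8 10 12 14

From /m/ at 3 leftward: 2 /i/ → [+nasal]; 1 /s/ transparent; word edge.
From /m/ at 7 leftward: 6 /u/ → [+nasal]; 5 /s/ transparent; 4 /p/ transparent; 3 /m/ is itself a trigger — this domain ends here.
From /n/ at 10 leftward: 9 /s/ transparent; 8 /u/ → [+nasal]; 7 /m/ is itself a trigger — this domain ends here.
From /n/ at 14 leftward: 13 /p/ transparent; 12 /e/ → [+nasal]; 11 /p/ transparent; 10 /n/ is itself a trigger — this domain ends here.
Target with no active source: position 17 stays [-nasal].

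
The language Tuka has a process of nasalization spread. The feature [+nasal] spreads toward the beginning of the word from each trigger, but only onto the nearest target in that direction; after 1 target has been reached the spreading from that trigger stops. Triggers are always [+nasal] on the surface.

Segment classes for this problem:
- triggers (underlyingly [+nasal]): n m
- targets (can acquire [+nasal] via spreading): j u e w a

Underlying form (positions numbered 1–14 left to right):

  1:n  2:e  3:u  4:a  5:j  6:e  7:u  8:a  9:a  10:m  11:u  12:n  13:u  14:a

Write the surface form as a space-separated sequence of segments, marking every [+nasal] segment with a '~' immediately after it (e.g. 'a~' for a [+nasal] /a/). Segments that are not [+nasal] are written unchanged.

n~ e u a j e u a a~ m~ u~ n~ u a

From /n/ at 1 leftward: word edge.
From /m/ at 10 leftward: 9 /a/ → [+nasal]; bound reached.
From /n/ at 12 leftward: 11 /u/ → [+nasal]; bound reached.
Targets with no active source: positions 2 3 4 5 6 7 8 13 14 stay [-nasal].
[+nasal] positions on the surface: 1 9 10 11 12.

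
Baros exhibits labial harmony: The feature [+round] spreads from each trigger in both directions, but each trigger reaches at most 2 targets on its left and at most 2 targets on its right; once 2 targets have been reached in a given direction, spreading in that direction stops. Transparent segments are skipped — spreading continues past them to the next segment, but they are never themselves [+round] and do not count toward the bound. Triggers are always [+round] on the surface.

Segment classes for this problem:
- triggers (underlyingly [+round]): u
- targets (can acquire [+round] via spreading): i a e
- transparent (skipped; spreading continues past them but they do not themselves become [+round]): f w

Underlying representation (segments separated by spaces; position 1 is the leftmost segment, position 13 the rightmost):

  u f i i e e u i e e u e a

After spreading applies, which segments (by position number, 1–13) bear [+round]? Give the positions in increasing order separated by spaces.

1 3 4 5 6 7 8 9 10 11 12 13

From /u/ at 1 rightward: 2 /f/ transparent; 3 /i/ → [+round]; 4 /i/ → [+round]; bound reached.
From /u/ at 1 leftward: word edge.
From /u/ at 7 rightward: 8 /i/ → [+round]; 9 /e/ → [+round]; bound reached.
From /u/ at 7 leftward: 6 /e/ → [+round]; 5 /e/ → [+round]; bound reached.
From /u/ at 11 rightward: 12 /e/ → [+round]; 13 /a/ → [+round]; bound reached.
From /u/ at 11 leftward: 10 /e/ → [+round]; 9 /e/ → [+round]; bound reached.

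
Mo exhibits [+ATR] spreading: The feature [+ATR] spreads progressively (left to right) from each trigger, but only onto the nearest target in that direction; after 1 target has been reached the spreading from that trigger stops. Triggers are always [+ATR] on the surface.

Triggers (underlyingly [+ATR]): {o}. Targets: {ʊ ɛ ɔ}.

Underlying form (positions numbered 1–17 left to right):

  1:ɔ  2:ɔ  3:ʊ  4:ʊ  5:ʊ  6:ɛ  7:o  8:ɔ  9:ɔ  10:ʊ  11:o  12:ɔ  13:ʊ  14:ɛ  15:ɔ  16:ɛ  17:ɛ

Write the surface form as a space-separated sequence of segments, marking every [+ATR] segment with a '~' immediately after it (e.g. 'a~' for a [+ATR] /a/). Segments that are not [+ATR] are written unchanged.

ɔ ɔ ʊ ʊ ʊ ɛ o~ ɔ~ ɔ ʊ o~ ɔ~ ʊ ɛ ɔ ɛ ɛ

From /o/ at 7 rightward: 8 /ɔ/ → [+ATR]; bound reached.
From /o/ at 11 rightward: 12 /ɔ/ → [+ATR]; bound reached.
Targets with no active source: positions 1 2 3 4 5 6 9 10 13 14 15 16 17 stay [-ATR].
[+ATR] positions on the surface: 7 8 11 12.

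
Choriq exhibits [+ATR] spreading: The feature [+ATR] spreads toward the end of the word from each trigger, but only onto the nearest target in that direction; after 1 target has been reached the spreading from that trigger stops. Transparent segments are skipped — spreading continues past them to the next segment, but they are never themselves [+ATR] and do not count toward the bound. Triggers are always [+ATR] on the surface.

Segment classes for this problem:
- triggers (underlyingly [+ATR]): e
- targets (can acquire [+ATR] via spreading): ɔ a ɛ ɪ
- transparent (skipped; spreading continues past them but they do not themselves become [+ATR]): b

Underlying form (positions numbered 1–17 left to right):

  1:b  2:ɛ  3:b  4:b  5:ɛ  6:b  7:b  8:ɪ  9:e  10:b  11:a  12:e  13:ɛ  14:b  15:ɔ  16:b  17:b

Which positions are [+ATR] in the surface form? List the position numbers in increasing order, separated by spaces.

From /e/ at 9 rightward: 10 /b/ transparent; 11 /a/ → [+ATR]; bound reached.
From /e/ at 12 rightward: 13 /ɛ/ → [+ATR]; bound reached.
Targets with no active source: positions 2 5 8 15 stay [-ATR].

9 11 12 13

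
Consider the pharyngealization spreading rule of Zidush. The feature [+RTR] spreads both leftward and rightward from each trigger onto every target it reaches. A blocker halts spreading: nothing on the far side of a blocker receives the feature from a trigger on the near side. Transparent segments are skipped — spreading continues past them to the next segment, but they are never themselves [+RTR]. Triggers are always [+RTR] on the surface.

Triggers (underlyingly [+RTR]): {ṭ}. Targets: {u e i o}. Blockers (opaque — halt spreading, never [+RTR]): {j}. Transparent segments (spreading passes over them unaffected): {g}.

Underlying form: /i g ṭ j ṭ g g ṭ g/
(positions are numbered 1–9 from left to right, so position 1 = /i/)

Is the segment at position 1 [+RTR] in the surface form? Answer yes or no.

yes

From /ṭ/ at 3 rightward: 4 /j/ blocks.
From /ṭ/ at 3 leftward: 2 /g/ transparent; 1 /i/ → [+RTR]; word edge.
From /ṭ/ at 5 rightward: 6 /g/ transparent; 7 /g/ transparent; 8 /ṭ/ is itself a trigger — this domain ends here.
From /ṭ/ at 5 leftward: 4 /j/ blocks.
From /ṭ/ at 8 rightward: 9 /g/ transparent; word edge.
From /ṭ/ at 8 leftward: 7 /g/ transparent; 6 /g/ transparent; 5 /ṭ/ is itself a trigger — this domain ends here.
[+RTR] positions on the surface: 1 3 5 8.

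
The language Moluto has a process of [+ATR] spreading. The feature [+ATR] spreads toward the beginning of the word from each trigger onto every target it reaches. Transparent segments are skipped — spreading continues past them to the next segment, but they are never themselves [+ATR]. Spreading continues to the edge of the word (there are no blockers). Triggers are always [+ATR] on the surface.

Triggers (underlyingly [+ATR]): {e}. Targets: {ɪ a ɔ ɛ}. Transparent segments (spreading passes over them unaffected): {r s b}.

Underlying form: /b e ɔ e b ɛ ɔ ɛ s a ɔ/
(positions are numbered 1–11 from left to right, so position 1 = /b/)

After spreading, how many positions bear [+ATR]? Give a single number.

3

From /e/ at 2 leftward: 1 /b/ transparent; word edge.
From /e/ at 4 leftward: 3 /ɔ/ → [+ATR]; 2 /e/ is itself a trigger — this domain ends here.
Targets with no active source: positions 6 7 8 10 11 stay [-ATR].
[+ATR] positions on the surface: 2 3 4.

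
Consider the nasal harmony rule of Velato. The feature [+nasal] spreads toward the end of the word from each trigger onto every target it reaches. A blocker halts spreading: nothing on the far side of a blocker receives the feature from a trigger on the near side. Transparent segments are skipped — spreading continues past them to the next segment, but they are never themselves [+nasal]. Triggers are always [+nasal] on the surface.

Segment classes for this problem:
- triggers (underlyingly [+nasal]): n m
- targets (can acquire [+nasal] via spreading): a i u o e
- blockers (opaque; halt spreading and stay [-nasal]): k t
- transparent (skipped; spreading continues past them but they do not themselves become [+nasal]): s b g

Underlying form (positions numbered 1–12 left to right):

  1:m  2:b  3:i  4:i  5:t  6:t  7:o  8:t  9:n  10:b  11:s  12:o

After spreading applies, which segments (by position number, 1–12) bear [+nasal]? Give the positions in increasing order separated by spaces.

1 3 4 9 12

From /m/ at 1 rightward: 2 /b/ transparent; 3 /i/ → [+nasal]; 4 /i/ → [+nasal]; 5 /t/ blocks.
From /n/ at 9 rightward: 10 /b/ transparent; 11 /s/ transparent; 12 /o/ → [+nasal]; word edge.
Target with no active source: position 7 stays [-nasal].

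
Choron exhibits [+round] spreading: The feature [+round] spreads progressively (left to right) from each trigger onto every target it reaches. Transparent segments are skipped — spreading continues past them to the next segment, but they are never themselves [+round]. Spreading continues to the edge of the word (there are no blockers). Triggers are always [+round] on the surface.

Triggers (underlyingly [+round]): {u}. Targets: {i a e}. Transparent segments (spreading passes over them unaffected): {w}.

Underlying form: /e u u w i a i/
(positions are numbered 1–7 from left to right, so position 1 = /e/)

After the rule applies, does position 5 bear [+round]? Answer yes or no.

From /u/ at 2 rightward: 3 /u/ is itself a trigger — this domain ends here.
From /u/ at 3 rightward: 4 /w/ transparent; 5 /i/ → [+round]; 6 /a/ → [+round]; 7 /i/ → [+round]; word edge.
Target with no active source: position 1 stays [-round].
[+round] positions on the surface: 2 3 5 6 7.

yes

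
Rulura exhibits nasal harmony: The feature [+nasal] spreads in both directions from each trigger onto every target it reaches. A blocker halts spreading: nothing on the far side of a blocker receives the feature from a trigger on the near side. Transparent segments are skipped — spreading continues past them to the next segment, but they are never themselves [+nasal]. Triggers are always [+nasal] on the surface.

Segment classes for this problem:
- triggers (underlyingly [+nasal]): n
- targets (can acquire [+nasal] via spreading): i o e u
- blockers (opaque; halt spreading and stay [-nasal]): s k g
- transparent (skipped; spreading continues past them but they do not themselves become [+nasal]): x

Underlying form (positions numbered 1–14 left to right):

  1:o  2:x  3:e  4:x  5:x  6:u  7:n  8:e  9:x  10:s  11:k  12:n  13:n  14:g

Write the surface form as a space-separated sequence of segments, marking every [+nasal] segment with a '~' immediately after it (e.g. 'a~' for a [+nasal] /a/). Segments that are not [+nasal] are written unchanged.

o~ x e~ x x u~ n~ e~ x s k n~ n~ g

From /n/ at 7 rightward: 8 /e/ → [+nasal]; 9 /x/ transparent; 10 /s/ blocks.
From /n/ at 7 leftward: 6 /u/ → [+nasal]; 5 /x/ transparent; 4 /x/ transparent; 3 /e/ → [+nasal]; 2 /x/ transparent; 1 /o/ → [+nasal]; word edge.
From /n/ at 12 rightward: 13 /n/ is itself a trigger — this domain ends here.
From /n/ at 12 leftward: 11 /k/ blocks.
From /n/ at 13 rightward: 14 /g/ blocks.
From /n/ at 13 leftward: 12 /n/ is itself a trigger — this domain ends here.
[+nasal] positions on the surface: 1 3 6 7 8 12 13.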